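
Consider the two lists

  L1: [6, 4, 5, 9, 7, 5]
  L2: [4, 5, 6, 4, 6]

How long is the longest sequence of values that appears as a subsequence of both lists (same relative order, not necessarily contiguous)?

Let dp[i][j] be the LCS length of the first i values of L1 and the first j values of L2. dp[i][j] = dp[i-1][j-1]+1 when the i-th and j-th values match, else max(dp[i-1][j], dp[i][j-1]).
    ·  4  5  6  4  6
 ·  0  0  0  0  0  0
 6  0  0  0  1  1  1
 4  0  1  1  1  2  2
 5  0  1  2  2  2  2
 9  0  1  2  2  2  2
 7  0  1  2  2  2  2
 5  0  1  2  2  2  2
dp[6][5] = 2. One LCS (by backtracking along matches): 6, 4.

2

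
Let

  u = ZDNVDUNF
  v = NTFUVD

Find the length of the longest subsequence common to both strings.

3

Let dp[i][j] be the LCS length of the first i characters of u and the first j characters of v. dp[i][j] = dp[i-1][j-1]+1 when the i-th and j-th characters match, else max(dp[i-1][j], dp[i][j-1]).
    ·  N  T  F  U  V  D
 ·  0  0  0  0  0  0  0
 Z  0  0  0  0  0  0  0
 D  0  0  0  0  0  0  1
 N  0  1  1  1  1  1  1
 V  0  1  1  1  1  2  2
 D  0  1  1  1  1  2  3
 U  0  1  1  1  2  2  3
 N  0  1  1  1  2  2  3
 F  0  1  1  2  2  2  3
dp[8][6] = 3. One LCS (by backtracking along matches): NVD.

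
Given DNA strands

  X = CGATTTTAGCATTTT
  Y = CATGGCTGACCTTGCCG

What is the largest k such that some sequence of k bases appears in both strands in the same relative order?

Pick C (X #1, Y #1) → A (X #3, Y #2) → T (X #4, Y #3) → T (X #5, Y #7) → T (X #6, Y #12) → T (X #7, Y #13) → G (X #9, Y #14) → C (X #10, Y #16); all 8 bases appear in both, in order. Since dp[15][17] = 8, nothing longer is possible.

8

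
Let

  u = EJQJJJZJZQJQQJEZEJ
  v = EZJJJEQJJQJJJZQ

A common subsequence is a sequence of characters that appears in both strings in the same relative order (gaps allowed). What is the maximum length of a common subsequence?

10

Pick E [1,1], J [2,3], J [4,4], J [5,5], J [6,8], J [8,9], Q [10,10], J [11,12], J [14,13], Z [16,14]; all 10 characters appear in both, in order. Since dp[18][15] = 10, nothing longer is possible.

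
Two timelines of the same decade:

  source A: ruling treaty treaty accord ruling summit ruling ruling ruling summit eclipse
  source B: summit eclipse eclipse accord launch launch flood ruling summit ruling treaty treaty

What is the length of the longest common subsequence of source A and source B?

4

Pick accord at source A[4]=source B[4]; then ruling at source A[5]=source B[8]; then summit at source A[6]=source B[9]; then ruling at source A[7]=source B[10]; all 4 events appear in both, in order. The LCS DP gives dp[11][12] = 4, so this is optimal.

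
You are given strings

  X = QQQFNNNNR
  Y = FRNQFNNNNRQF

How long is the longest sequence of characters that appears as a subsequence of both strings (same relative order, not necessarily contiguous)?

Pick Q (X #3, Y #4), then F (X #4, Y #5), then N (X #5, Y #6), then N (X #6, Y #7), then N (X #7, Y #8), then N (X #8, Y #9), then R (X #9, Y #10); all 7 characters appear in both, in order, and the DP table's final entry dp[9][12] is also 7, so no common subsequence is longer.

7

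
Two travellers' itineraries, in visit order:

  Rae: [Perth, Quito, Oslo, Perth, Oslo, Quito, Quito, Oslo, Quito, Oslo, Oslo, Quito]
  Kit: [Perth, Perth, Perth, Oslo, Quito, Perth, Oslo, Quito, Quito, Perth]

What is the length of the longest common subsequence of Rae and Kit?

Match Perth [1,2] → Perth [4,3] → Oslo [5,4] → Quito [6,5] → Oslo [8,7] → Quito [9,8] → Quito [12,9] — 7 stops in the same relative order in both. dp[12][10] = 7 confirms this is the maximum.

7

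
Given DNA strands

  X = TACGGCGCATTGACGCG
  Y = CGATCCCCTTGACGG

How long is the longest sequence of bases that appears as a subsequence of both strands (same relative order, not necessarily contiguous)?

Match T (X #1, Y #4); then C (X #3, Y #6); then C (X #6, Y #7); then C (X #8, Y #8); then T (X #10, Y #9); then T (X #11, Y #10); then G (X #12, Y #11); then A (X #13, Y #12); then C (X #14, Y #13); then G (X #15, Y #14); then G (X #17, Y #15) — 11 bases in the same relative order in both. Since dp[17][15] = 11, nothing longer is possible.

11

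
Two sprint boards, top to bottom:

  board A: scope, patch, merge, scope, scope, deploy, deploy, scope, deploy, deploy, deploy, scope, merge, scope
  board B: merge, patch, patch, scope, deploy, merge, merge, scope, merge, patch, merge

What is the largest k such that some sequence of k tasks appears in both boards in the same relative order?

One common subsequence of length 5: patch [2,3], scope [5,4], deploy [6,5], scope [8,8], merge [13,11]. The LCS DP gives dp[14][11] = 5, so this is optimal.

5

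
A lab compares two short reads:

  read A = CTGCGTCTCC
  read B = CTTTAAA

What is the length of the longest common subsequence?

4

Let dp[i][j] be the LCS length of the first i bases of read A and the first j bases of read B. dp[i][j] = dp[i-1][j-1]+1 when the i-th and j-th bases match, else max(dp[i-1][j], dp[i][j-1]).
    ·  C  T  T  T  A  A  A
 ·  0  0  0  0  0  0  0  0
 C  0  1  1  1  1  1  1  1
 T  0  1  2  2  2  2  2  2
 G  0  1  2  2  2  2  2  2
 C  0  1  2  2  2  2  2  2
 G  0  1  2  2  2  2  2  2
 T  0  1  2  3  3  3  3  3
 C  0  1  2  3  3  3  3  3
 T  0  1  2  3  4  4  4  4
 C  0  1  2  3  4  4  4  4
 C  0  1  2  3  4  4  4  4
dp[10][7] = 4. One LCS (by backtracking along matches): CTTT.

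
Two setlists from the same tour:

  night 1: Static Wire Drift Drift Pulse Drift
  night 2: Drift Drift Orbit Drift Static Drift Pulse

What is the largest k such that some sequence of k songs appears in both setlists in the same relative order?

3

Taking Static [1,5], Drift [4,6], Pulse [5,7] gives a common subsequence of length 3. The LCS DP gives dp[6][7] = 3, so this is optimal.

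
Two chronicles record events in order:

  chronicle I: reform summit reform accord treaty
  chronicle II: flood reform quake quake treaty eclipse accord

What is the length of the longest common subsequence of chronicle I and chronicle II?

2

Taking reform at chronicle I[1]=chronicle II[2]; then accord at chronicle I[4]=chronicle II[7] gives a common subsequence of length 2. dp[5][7] = 2 confirms this is the maximum.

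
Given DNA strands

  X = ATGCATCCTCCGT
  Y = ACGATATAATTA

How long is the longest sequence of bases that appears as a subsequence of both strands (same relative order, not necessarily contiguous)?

Match A [1,4]; then T [2,5]; then A [5,6]; then T [6,7]; then T [9,10]; then T [13,11] — 6 bases in the same relative order in both. Since dp[13][12] = 6, nothing longer is possible.

6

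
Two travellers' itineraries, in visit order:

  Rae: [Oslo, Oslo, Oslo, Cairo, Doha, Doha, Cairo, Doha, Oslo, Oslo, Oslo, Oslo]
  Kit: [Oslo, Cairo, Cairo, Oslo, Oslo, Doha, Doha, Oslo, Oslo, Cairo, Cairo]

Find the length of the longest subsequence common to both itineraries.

Taking Oslo (Rae #1, Kit #1); then Oslo (Rae #2, Kit #4); then Oslo (Rae #3, Kit #5); then Doha (Rae #6, Kit #6); then Doha (Rae #8, Kit #7); then Oslo (Rae #9, Kit #8); then Oslo (Rae #10, Kit #9) gives a common subsequence of length 7, and the DP table's final entry dp[12][11] is also 7, so no common subsequence is longer.

7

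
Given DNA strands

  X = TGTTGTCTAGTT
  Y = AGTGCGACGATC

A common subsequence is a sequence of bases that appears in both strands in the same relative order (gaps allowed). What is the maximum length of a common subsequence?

7

Let dp[i][j] be the LCS length of the first i bases of X and the first j bases of Y. dp[i][j] = dp[i-1][j-1]+1 when the i-th and j-th bases match, else max(dp[i-1][j], dp[i][j-1]).
    ·  A  G  T  G  C  G  A  C  G  A  T  C
 ·  0  0  0  0  0  0  0  0  0  0  0  0  0
 T  0  0  0  1  1  1  1  1  1  1  1  1  1
 G  0  0  1  1  2  2  2  2  2  2  2  2  2
 T  0  0  1  2  2  2  2  2  2  2  2  3  3
 T  0  0  1  2  2  2  2  2  2  2  2  3  3
 G  0  0  1  2  3  3  3  3  3  3  3  3  3
 T  0  0  1  2  3  3  3  3  3  3  3  4  4
 C  0  0  1  2  3  4  4  4  4  4  4  4  5
 T  0  0  1  2  3  4  4  4  4  4  4  5  5
 A  0  1  1  2  3  4  4  5  5  5  5  5  5
 G  0  1  2  2  3  4  5  5  5  6  6  6  6
 T  0  1  2  3  3  4  5  5  5  6  6  7  7
 T  0  1  2  3  3  4  5  5  5  6  6  7  7
dp[12][12] = 7. One LCS (by backtracking along matches): GTGCAGT.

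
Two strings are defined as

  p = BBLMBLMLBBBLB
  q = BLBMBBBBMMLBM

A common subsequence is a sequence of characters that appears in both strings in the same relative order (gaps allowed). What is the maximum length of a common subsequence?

Match B at p[1]=q[1]; then B at p[2]=q[3]; then M at p[4]=q[4]; then B at p[5]=q[5]; then B at p[9]=q[6]; then B at p[10]=q[7]; then B at p[11]=q[8]; then L at p[12]=q[11]; then B at p[13]=q[12] — 9 characters in the same relative order in both. dp[13][13] = 9 confirms this is the maximum.

9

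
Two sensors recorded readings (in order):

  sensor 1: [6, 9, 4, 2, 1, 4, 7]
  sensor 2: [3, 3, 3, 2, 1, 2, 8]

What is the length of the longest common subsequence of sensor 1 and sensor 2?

Let dp[i][j] be the LCS length of the first i values of sensor 1 and the first j values of sensor 2. dp[i][j] = dp[i-1][j-1]+1 when the i-th and j-th values match, else max(dp[i-1][j], dp[i][j-1]).
    ·  3  3  3  2  1  2  8
 ·  0  0  0  0  0  0  0  0
 6  0  0  0  0  0  0  0  0
 9  0  0  0  0  0  0  0  0
 4  0  0  0  0  0  0  0  0
 2  0  0  0  0  1  1  1  1
 1  0  0  0  0  1  2  2  2
 4  0  0  0  0  1  2  2  2
 7  0  0  0  0  1  2  2  2
dp[7][7] = 2. One LCS (by backtracking along matches): 2, 1.

2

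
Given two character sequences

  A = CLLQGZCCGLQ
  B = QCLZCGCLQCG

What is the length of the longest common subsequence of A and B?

One common subsequence of length 7: C [1,2]; then L [3,3]; then Z [6,4]; then C [7,5]; then C [8,7]; then L [10,8]; then Q [11,9], and the DP table's final entry dp[11][11] is also 7, so no common subsequence is longer.

7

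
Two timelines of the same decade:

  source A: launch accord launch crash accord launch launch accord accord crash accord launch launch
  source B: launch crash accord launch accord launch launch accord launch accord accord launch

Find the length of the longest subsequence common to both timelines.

10

One common subsequence of length 10: launch (source A #1, source B #1); then accord (source A #2, source B #3); then launch (source A #3, source B #4); then accord (source A #5, source B #5); then launch (source A #6, source B #6); then launch (source A #7, source B #7); then accord (source A #8, source B #8); then accord (source A #9, source B #10); then accord (source A #11, source B #11); then launch (source A #13, source B #12), and the DP table's final entry dp[13][12] is also 10, so no common subsequence is longer.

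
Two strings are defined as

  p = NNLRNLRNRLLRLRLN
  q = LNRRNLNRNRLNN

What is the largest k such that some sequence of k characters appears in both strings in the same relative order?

Taking N at p[1]=q[2], then N at p[2]=q[5], then L at p[3]=q[6], then N at p[5]=q[7], then R at p[7]=q[8], then N at p[8]=q[9], then R at p[9]=q[10], then L at p[10]=q[11], then N at p[16]=q[13] gives a common subsequence of length 9. The LCS DP gives dp[16][13] = 9, so this is optimal.

9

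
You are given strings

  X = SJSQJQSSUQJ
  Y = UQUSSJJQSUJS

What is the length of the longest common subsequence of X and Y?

Taking S at X[1]=Y[5], J at X[2]=Y[6], J at X[5]=Y[7], Q at X[6]=Y[8], S at X[8]=Y[9], U at X[9]=Y[10], J at X[11]=Y[11] gives a common subsequence of length 7. Since dp[11][12] = 7, nothing longer is possible.

7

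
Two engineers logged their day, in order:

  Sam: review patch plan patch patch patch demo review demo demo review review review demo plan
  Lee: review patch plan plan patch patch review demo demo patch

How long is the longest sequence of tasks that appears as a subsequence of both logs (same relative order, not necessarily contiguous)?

Pick review [1,1]; then patch [2,2]; then plan [3,4]; then patch [5,5]; then patch [6,6]; then review [8,7]; then demo [9,8]; then demo [10,9]; all 8 tasks appear in both, in order. dp[15][10] = 8 confirms this is the maximum.

8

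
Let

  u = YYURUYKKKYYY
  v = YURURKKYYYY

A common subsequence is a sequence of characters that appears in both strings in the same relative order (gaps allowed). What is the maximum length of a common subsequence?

Match Y (u #2, v #1), then U (u #3, v #2), then R (u #4, v #3), then U (u #5, v #4), then K (u #7, v #6), then K (u #8, v #7), then Y (u #10, v #9), then Y (u #11, v #10), then Y (u #12, v #11) — 9 characters in the same relative order in both. Since dp[12][11] = 9, nothing longer is possible.

9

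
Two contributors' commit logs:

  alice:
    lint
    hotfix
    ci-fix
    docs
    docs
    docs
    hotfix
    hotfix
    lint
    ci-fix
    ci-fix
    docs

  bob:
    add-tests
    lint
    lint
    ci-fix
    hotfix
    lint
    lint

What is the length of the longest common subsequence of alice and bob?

4

Match lint at alice[1]=bob[3], then ci-fix at alice[3]=bob[4], then hotfix at alice[7]=bob[5], then lint at alice[9]=bob[7] — 4 commits in the same relative order in both. Since dp[12][7] = 4, nothing longer is possible.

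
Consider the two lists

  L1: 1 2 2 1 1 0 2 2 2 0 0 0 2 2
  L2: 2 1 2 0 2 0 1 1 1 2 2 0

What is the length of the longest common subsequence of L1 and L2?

Pick 1 [1,2] → 2 [2,3] → 2 [3,5] → 1 [4,8] → 1 [5,9] → 2 [8,10] → 2 [9,11] → 0 [12,12]; all 8 values appear in both, in order. dp[14][12] = 8 confirms this is the maximum.

8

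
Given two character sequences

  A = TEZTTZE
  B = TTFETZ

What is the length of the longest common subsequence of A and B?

Let dp[i][j] be the LCS length of the first i characters of A and the first j characters of B. dp[i][j] = dp[i-1][j-1]+1 when the i-th and j-th characters match, else max(dp[i-1][j], dp[i][j-1]).
    ·  T  T  F  E  T  Z
 ·  0  0  0  0  0  0  0
 T  0  1  1  1  1  1  1
 E  0  1  1  1  2  2  2
 Z  0  1  1  1  2  2  3
 T  0  1  2  2  2  3  3
 T  0  1  2  2  2  3  3
 Z  0  1  2  2  2  3  4
 E  0  1  2  2  3  3  4
dp[7][6] = 4. One LCS (by backtracking along matches): TETZ.

4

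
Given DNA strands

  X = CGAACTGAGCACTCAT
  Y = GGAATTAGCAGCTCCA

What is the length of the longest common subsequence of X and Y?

Match G (X #2, Y #2) → A (X #3, Y #3) → A (X #4, Y #4) → T (X #6, Y #6) → A (X #8, Y #7) → G (X #9, Y #8) → C (X #10, Y #9) → A (X #11, Y #10) → C (X #12, Y #12) → T (X #13, Y #13) → C (X #14, Y #15) → A (X #15, Y #16) — 12 bases in the same relative order in both, and the DP table's final entry dp[16][16] is also 12, so no common subsequence is longer.

12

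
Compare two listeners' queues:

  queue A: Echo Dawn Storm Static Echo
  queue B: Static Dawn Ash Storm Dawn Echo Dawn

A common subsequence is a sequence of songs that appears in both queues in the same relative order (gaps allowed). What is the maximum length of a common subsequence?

3

Match Dawn (queue A #2, queue B #2), Storm (queue A #3, queue B #4), Echo (queue A #5, queue B #6) — 3 songs in the same relative order in both. dp[5][7] = 3 confirms this is the maximum.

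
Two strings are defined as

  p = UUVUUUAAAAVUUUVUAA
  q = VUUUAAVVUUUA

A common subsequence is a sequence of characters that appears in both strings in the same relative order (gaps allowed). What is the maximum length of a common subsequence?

One common subsequence of length 11: V (p #3, q #1) → U (p #4, q #2) → U (p #5, q #3) → U (p #6, q #4) → A (p #7, q #5) → A (p #8, q #6) → V (p #11, q #8) → U (p #13, q #9) → U (p #14, q #10) → U (p #16, q #11) → A (p #18, q #12). Since dp[18][12] = 11, nothing longer is possible.

11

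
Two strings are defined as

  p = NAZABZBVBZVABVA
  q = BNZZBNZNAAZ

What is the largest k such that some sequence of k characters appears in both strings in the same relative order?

Match N at p[1]=q[2]; then Z at p[3]=q[3]; then Z at p[6]=q[4]; then B at p[7]=q[5]; then Z at p[10]=q[7]; then A at p[12]=q[9]; then A at p[15]=q[10] — 7 characters in the same relative order in both. Since dp[15][11] = 7, nothing longer is possible.

7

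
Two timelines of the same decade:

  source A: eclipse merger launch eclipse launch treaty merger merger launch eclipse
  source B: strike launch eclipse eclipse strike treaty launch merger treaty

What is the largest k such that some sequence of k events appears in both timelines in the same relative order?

4

One common subsequence of length 4: eclipse at source A[1]=source B[3], eclipse at source A[4]=source B[4], launch at source A[5]=source B[7], treaty at source A[6]=source B[9]. dp[10][9] = 4 confirms this is the maximum.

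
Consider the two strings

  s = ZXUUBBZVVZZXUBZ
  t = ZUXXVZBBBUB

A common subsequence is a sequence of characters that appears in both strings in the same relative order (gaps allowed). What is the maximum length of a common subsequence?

6

Match Z (s #1, t #1), then X (s #2, t #4), then B (s #5, t #8), then B (s #6, t #9), then U (s #13, t #10), then B (s #14, t #11) — 6 characters in the same relative order in both, and the DP table's final entry dp[15][11] is also 6, so no common subsequence is longer.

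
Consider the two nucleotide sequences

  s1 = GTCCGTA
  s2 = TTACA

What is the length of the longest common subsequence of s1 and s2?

3

Taking T at s1[2]=s2[2] → C at s1[4]=s2[4] → A at s1[7]=s2[5] gives a common subsequence of length 3. Since dp[7][5] = 3, nothing longer is possible.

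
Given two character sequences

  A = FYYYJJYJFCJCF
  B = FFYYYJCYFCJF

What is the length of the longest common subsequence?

10

One common subsequence of length 10: F (A #1, B #2), Y (A #2, B #3), Y (A #3, B #4), Y (A #4, B #5), J (A #5, B #6), Y (A #7, B #8), F (A #9, B #9), C (A #10, B #10), J (A #11, B #11), F (A #13, B #12), and the DP table's final entry dp[13][12] is also 10, so no common subsequence is longer.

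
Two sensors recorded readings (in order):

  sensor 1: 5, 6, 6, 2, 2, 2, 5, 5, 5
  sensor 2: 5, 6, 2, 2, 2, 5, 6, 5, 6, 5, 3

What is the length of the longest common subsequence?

Taking 5 at sensor 1[1]=sensor 2[1]; then 6 at sensor 1[3]=sensor 2[2]; then 2 at sensor 1[4]=sensor 2[3]; then 2 at sensor 1[5]=sensor 2[4]; then 2 at sensor 1[6]=sensor 2[5]; then 5 at sensor 1[7]=sensor 2[6]; then 5 at sensor 1[8]=sensor 2[8]; then 5 at sensor 1[9]=sensor 2[10] gives a common subsequence of length 8. The LCS DP gives dp[9][11] = 8, so this is optimal.

8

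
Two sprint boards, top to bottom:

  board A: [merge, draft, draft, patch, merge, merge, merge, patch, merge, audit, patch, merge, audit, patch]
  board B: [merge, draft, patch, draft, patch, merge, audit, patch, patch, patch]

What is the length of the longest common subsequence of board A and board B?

8

Taking merge at board A[1]=board B[1], draft at board A[2]=board B[2], draft at board A[3]=board B[4], patch at board A[4]=board B[5], merge at board A[5]=board B[6], patch at board A[8]=board B[8], patch at board A[11]=board B[9], patch at board A[14]=board B[10] gives a common subsequence of length 8. dp[14][10] = 8 confirms this is the maximum.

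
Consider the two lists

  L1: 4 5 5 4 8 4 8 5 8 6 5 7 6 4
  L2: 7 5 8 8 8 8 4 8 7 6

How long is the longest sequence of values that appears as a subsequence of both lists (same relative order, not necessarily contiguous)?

Let dp[i][j] be the LCS length of the first i values of L1 and the first j values of L2. dp[i][j] = dp[i-1][j-1]+1 when the i-th and j-th values match, else max(dp[i-1][j], dp[i][j-1]).
    ·  7  5  8  8  8  8  4  8  7  6
 ·  0  0  0  0  0  0  0  0  0  0  0
 4  0  0  0  0  0  0  0  1  1  1  1
 5  0  0  1  1  1  1  1  1  1  1  1
 5  0  0  1  1  1  1  1  1  1  1  1
 4  0  0  1  1  1  1  1  2  2  2  2
 8  0  0  1  2  2  2  2  2  3  3  3
 4  0  0  1  2  2  2  2  3  3  3  3
 8  0  0  1  2  3  3  3  3  4  4  4
 5  0  0  1  2  3  3  3  3  4  4  4
 8  0  0  1  2  3  4  4  4  4  4  4
 6  0  0  1  2  3  4  4  4  4  4  5
 5  0  0  1  2  3  4  4  4  4  4  5
 7  0  1  1  2  3  4  4  4  4  5  5
 6  0  1  1  2  3  4  4  4  4  5  6
 4  0  1  1  2  3  4  4  5  5  5  6
dp[14][10] = 6. One LCS (by backtracking along matches): 5, 8, 4, 8, 7, 6.

6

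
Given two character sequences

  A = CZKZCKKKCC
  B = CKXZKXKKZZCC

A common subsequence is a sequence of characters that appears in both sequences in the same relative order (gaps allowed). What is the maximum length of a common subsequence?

Pick C (A #1, B #1); then K (A #3, B #2); then Z (A #4, B #4); then K (A #6, B #5); then K (A #7, B #7); then K (A #8, B #8); then C (A #9, B #11); then C (A #10, B #12); all 8 characters appear in both, in order. Since dp[10][12] = 8, nothing longer is possible.

8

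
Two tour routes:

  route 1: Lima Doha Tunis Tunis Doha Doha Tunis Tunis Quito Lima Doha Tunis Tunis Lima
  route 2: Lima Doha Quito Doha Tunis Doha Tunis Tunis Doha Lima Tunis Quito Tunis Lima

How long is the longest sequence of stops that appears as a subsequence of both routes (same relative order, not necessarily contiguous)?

10

One common subsequence of length 10: Lima at route 1[1]=route 2[1] → Doha at route 1[2]=route 2[4] → Tunis at route 1[4]=route 2[5] → Doha at route 1[6]=route 2[6] → Tunis at route 1[7]=route 2[7] → Tunis at route 1[8]=route 2[8] → Lima at route 1[10]=route 2[10] → Tunis at route 1[12]=route 2[11] → Tunis at route 1[13]=route 2[13] → Lima at route 1[14]=route 2[14], and the DP table's final entry dp[14][14] is also 10, so no common subsequence is longer.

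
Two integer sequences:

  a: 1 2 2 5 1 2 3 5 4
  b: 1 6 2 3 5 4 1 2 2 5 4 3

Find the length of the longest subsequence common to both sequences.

Let dp[i][j] be the LCS length of the first i values of a and the first j values of b. dp[i][j] = dp[i-1][j-1]+1 when the i-th and j-th values match, else max(dp[i-1][j], dp[i][j-1]).
    ·  1  6  2  3  5  4  1  2  2  5  4  3
 ·  0  0  0  0  0  0  0  0  0  0  0  0  0
 1  0  1  1  1  1  1  1  1  1  1  1  1  1
 2  0  1  1  2  2  2  2  2  2  2  2  2  2
 2  0  1  1  2  2  2  2  2  3  3  3  3  3
 5  0  1  1  2  2  3  3  3  3  3  4  4  4
 1  0  1  1  2  2  3  3  4  4  4  4  4  4
 2  0  1  1  2  2  3  3  4  5  5  5  5  5
 3  0  1  1  2  3  3  3  4  5  5  5  5  6
 5  0  1  1  2  3  4  4  4  5  5  6  6  6
 4  0  1  1  2  3  4  5  5  5  5  6  7  7
dp[9][12] = 7. One LCS (by backtracking along matches): 1, 2, 5, 1, 2, 5, 4.

7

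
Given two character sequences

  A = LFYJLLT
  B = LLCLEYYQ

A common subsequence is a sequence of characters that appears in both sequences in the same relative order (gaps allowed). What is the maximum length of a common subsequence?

Pick L (A #1, B #1), L (A #5, B #2), L (A #6, B #4); all 3 characters appear in both, in order, and the DP table's final entry dp[7][8] is also 3, so no common subsequence is longer.

3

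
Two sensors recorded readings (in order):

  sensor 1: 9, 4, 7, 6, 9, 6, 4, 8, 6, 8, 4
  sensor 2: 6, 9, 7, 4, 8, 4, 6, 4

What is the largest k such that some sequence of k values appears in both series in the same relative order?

Match 9 (sensor 1 #1, sensor 2 #2), 7 (sensor 1 #3, sensor 2 #3), 4 (sensor 1 #7, sensor 2 #4), 8 (sensor 1 #8, sensor 2 #5), 6 (sensor 1 #9, sensor 2 #7), 4 (sensor 1 #11, sensor 2 #8) — 6 values in the same relative order in both. Since dp[11][8] = 6, nothing longer is possible.

6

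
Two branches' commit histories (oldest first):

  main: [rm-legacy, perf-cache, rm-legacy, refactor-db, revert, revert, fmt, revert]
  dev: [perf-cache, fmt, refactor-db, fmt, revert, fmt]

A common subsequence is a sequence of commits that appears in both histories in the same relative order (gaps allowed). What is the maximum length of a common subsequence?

Taking perf-cache (main #2, dev #1), then refactor-db (main #4, dev #3), then revert (main #6, dev #5), then fmt (main #7, dev #6) gives a common subsequence of length 4. Since dp[8][6] = 4, nothing longer is possible.

4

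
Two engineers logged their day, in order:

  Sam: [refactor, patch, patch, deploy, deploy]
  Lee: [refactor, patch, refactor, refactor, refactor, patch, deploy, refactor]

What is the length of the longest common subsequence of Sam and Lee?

4

Taking refactor [1,1], then patch [2,2], then patch [3,6], then deploy [4,7] gives a common subsequence of length 4. dp[5][8] = 4 confirms this is the maximum.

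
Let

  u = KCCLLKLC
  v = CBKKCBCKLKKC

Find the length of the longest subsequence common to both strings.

6

Taking K [1,4], then C [2,5], then C [3,7], then L [4,9], then K [6,11], then C [8,12] gives a common subsequence of length 6. The LCS DP gives dp[8][12] = 6, so this is optimal.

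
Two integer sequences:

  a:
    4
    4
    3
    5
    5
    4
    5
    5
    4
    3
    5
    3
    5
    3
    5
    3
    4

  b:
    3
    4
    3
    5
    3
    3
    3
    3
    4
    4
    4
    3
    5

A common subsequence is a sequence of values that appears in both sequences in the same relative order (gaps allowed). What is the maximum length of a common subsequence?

8

Taking 4 at a[2]=b[2], then 3 at a[3]=b[3], then 5 at a[8]=b[4], then 3 at a[10]=b[5], then 3 at a[12]=b[6], then 3 at a[14]=b[7], then 3 at a[16]=b[8], then 4 at a[17]=b[11] gives a common subsequence of length 8. Since dp[17][13] = 8, nothing longer is possible.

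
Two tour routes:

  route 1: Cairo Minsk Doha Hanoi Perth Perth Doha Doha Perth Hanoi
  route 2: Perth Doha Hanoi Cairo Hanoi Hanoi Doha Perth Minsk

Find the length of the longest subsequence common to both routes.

One common subsequence of length 4: Cairo (route 1 #1, route 2 #4), then Hanoi (route 1 #4, route 2 #6), then Doha (route 1 #8, route 2 #7), then Perth (route 1 #9, route 2 #8). The LCS DP gives dp[10][9] = 4, so this is optimal.

4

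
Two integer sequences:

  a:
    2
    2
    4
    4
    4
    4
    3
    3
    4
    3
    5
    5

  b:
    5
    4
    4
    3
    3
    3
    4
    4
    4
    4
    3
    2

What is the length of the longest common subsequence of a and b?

Match 4 at a[3]=b[3], then 4 at a[4]=b[7], then 4 at a[5]=b[8], then 4 at a[6]=b[9], then 4 at a[9]=b[10], then 3 at a[10]=b[11] — 6 values in the same relative order in both. Since dp[12][12] = 6, nothing longer is possible.

6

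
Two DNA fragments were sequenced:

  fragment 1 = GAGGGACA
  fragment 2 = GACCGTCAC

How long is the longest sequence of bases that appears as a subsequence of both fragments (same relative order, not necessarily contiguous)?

Match G (fragment 1 #1, fragment 2 #1); then A (fragment 1 #2, fragment 2 #2); then G (fragment 1 #3, fragment 2 #5); then A (fragment 1 #6, fragment 2 #8); then C (fragment 1 #7, fragment 2 #9) — 5 bases in the same relative order in both. dp[8][9] = 5 confirms this is the maximum.

5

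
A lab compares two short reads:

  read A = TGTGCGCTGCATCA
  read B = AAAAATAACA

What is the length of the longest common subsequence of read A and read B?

Pick T at read A[1]=read B[6], then A at read A[11]=read B[8], then C at read A[13]=read B[9], then A at read A[14]=read B[10]; all 4 bases appear in both, in order. Since dp[14][10] = 4, nothing longer is possible.

4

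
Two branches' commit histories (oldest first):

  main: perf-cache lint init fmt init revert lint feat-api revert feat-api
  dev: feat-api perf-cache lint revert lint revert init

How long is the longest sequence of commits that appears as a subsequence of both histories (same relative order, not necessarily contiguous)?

One common subsequence of length 5: perf-cache [1,2], then lint [2,3], then revert [6,4], then lint [7,5], then revert [9,6], and the DP table's final entry dp[10][7] is also 5, so no common subsequence is longer.

5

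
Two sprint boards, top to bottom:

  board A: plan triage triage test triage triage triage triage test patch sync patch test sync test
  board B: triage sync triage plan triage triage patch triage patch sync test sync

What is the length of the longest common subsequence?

9

Pick triage (board A #2, board B #1), triage (board A #3, board B #3), triage (board A #5, board B #5), triage (board A #6, board B #6), triage (board A #8, board B #8), patch (board A #10, board B #9), sync (board A #11, board B #10), test (board A #13, board B #11), sync (board A #14, board B #12); all 9 tasks appear in both, in order. Since dp[15][12] = 9, nothing longer is possible.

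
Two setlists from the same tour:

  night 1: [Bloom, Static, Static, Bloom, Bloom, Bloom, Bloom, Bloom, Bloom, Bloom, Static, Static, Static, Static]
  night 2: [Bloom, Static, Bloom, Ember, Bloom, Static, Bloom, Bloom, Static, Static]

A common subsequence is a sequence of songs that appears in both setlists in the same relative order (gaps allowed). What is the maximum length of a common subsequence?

8

Taking Bloom [1,1], then Static [3,2], then Bloom [4,3], then Bloom [5,5], then Bloom [9,7], then Bloom [10,8], then Static [13,9], then Static [14,10] gives a common subsequence of length 8. dp[14][10] = 8 confirms this is the maximum.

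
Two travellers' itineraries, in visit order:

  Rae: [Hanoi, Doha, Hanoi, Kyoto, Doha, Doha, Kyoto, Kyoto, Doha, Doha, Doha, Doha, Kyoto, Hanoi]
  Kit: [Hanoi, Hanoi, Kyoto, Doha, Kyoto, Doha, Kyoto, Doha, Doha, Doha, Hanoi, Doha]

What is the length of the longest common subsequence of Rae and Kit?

10

Taking Hanoi at Rae[1]=Kit[1], then Hanoi at Rae[3]=Kit[2], then Kyoto at Rae[4]=Kit[3], then Doha at Rae[5]=Kit[4], then Doha at Rae[6]=Kit[6], then Kyoto at Rae[8]=Kit[7], then Doha at Rae[9]=Kit[8], then Doha at Rae[10]=Kit[9], then Doha at Rae[11]=Kit[10], then Doha at Rae[12]=Kit[12] gives a common subsequence of length 10, and the DP table's final entry dp[14][12] is also 10, so no common subsequence is longer.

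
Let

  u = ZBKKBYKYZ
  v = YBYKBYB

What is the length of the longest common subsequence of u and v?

One common subsequence of length 4: B (u #2, v #2); then K (u #4, v #4); then B (u #5, v #5); then Y (u #6, v #6), and the DP table's final entry dp[9][7] is also 4, so no common subsequence is longer.

4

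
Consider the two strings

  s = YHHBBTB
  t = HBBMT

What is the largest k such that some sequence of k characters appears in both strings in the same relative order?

One common subsequence of length 4: H (s #3, t #1), B (s #4, t #2), B (s #5, t #3), T (s #6, t #5). The LCS DP gives dp[7][5] = 4, so this is optimal.

4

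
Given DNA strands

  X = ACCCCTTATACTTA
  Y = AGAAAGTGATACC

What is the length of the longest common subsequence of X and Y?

6

Match A (X #1, Y #5), then T (X #6, Y #7), then A (X #8, Y #9), then T (X #9, Y #10), then A (X #10, Y #11), then C (X #11, Y #13) — 6 bases in the same relative order in both. Since dp[14][13] = 6, nothing longer is possible.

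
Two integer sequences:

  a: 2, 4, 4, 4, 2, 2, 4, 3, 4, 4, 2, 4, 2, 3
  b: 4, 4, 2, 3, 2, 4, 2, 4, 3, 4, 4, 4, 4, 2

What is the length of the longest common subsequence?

Taking 4 [2,1]; then 4 [3,2]; then 4 [4,6]; then 2 [6,7]; then 4 [7,8]; then 3 [8,9]; then 4 [9,11]; then 4 [10,12]; then 4 [12,13]; then 2 [13,14] gives a common subsequence of length 10, and the DP table's final entry dp[14][14] is also 10, so no common subsequence is longer.

10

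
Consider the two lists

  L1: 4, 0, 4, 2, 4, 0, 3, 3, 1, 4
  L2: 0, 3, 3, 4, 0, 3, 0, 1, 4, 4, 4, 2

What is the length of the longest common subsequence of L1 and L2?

6

One common subsequence of length 6: 0 (L1 #2, L2 #1) → 4 (L1 #5, L2 #4) → 0 (L1 #6, L2 #5) → 3 (L1 #7, L2 #6) → 1 (L1 #9, L2 #8) → 4 (L1 #10, L2 #11). The LCS DP gives dp[10][12] = 6, so this is optimal.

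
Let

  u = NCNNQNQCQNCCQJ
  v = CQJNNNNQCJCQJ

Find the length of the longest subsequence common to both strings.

9

Match N [1,4]; then N [3,5]; then N [4,6]; then N [6,7]; then Q [7,8]; then C [8,9]; then C [12,11]; then Q [13,12]; then J [14,13] — 9 characters in the same relative order in both. The LCS DP gives dp[14][13] = 9, so this is optimal.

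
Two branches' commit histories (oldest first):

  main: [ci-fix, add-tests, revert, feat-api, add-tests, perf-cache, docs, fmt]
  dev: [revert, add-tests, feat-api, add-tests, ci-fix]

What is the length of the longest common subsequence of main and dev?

Pick add-tests (main #2, dev #2), then feat-api (main #4, dev #3), then add-tests (main #5, dev #4); all 3 commits appear in both, in order. Since dp[8][5] = 3, nothing longer is possible.

3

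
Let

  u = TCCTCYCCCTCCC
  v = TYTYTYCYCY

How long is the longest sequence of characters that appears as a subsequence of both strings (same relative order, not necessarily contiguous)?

6

Taking T at u[1]=v[1] → T at u[4]=v[3] → Y at u[6]=v[4] → T at u[10]=v[5] → C at u[11]=v[7] → C at u[12]=v[9] gives a common subsequence of length 6. Since dp[13][10] = 6, nothing longer is possible.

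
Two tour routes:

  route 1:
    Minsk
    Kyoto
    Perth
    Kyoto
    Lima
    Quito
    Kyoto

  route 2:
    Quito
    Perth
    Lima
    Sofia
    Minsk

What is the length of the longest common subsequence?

2

Match Perth (route 1 #3, route 2 #2), then Lima (route 1 #5, route 2 #3) — 2 stops in the same relative order in both. Since dp[7][5] = 2, nothing longer is possible.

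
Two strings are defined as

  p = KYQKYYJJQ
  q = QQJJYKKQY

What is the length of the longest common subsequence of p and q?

4

Pick Q (p #3, q #2), then J (p #7, q #3), then J (p #8, q #4), then Q (p #9, q #8); all 4 characters appear in both, in order, and the DP table's final entry dp[9][9] is also 4, so no common subsequence is longer.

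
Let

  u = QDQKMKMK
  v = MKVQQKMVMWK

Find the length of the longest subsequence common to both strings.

Pick Q (u #1, v #4) → Q (u #3, v #5) → K (u #4, v #6) → M (u #5, v #7) → M (u #7, v #9) → K (u #8, v #11); all 6 characters appear in both, in order, and the DP table's final entry dp[8][11] is also 6, so no common subsequence is longer.

6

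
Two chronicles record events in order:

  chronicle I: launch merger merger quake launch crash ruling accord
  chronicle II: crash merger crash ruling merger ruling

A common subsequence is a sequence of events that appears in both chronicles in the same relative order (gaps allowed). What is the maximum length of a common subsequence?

Taking merger (chronicle I #2, chronicle II #2) → merger (chronicle I #3, chronicle II #5) → ruling (chronicle I #7, chronicle II #6) gives a common subsequence of length 3. dp[8][6] = 3 confirms this is the maximum.

3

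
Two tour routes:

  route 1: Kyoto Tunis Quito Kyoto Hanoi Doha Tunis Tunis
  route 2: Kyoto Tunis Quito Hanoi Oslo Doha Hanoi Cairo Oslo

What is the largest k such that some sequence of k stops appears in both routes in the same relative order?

5

Taking Kyoto [1,1] → Tunis [2,2] → Quito [3,3] → Hanoi [5,4] → Doha [6,6] gives a common subsequence of length 5. The LCS DP gives dp[8][9] = 5, so this is optimal.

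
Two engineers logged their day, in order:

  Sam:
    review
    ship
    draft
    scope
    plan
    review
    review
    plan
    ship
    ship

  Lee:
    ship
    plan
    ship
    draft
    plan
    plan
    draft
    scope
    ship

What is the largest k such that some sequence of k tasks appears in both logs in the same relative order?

One common subsequence of length 5: ship (Sam #2, Lee #3), then draft (Sam #3, Lee #4), then plan (Sam #5, Lee #5), then plan (Sam #8, Lee #6), then ship (Sam #10, Lee #9). dp[10][9] = 5 confirms this is the maximum.

5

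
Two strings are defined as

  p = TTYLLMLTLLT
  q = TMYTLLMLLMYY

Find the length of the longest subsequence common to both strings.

7

Pick T (p #1, q #1), then T (p #2, q #4), then L (p #4, q #5), then L (p #5, q #6), then M (p #6, q #7), then L (p #7, q #8), then L (p #9, q #9); all 7 characters appear in both, in order. dp[11][12] = 7 confirms this is the maximum.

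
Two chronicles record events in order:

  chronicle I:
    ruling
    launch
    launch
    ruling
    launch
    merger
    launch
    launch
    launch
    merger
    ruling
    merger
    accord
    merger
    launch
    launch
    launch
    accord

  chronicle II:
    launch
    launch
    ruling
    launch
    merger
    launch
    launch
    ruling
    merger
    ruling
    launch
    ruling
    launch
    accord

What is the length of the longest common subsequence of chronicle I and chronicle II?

12

Pick launch (chronicle I #2, chronicle II #1) → launch (chronicle I #3, chronicle II #2) → ruling (chronicle I #4, chronicle II #3) → launch (chronicle I #5, chronicle II #4) → merger (chronicle I #6, chronicle II #5) → launch (chronicle I #7, chronicle II #6) → launch (chronicle I #8, chronicle II #7) → merger (chronicle I #10, chronicle II #9) → ruling (chronicle I #11, chronicle II #10) → launch (chronicle I #15, chronicle II #11) → launch (chronicle I #17, chronicle II #13) → accord (chronicle I #18, chronicle II #14); all 12 events appear in both, in order. dp[18][14] = 12 confirms this is the maximum.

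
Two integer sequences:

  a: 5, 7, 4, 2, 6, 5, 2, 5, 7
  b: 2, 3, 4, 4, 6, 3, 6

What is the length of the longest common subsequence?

Taking 4 at a[3]=b[4] → 6 at a[5]=b[7] gives a common subsequence of length 2, and the DP table's final entry dp[9][7] is also 2, so no common subsequence is longer.

2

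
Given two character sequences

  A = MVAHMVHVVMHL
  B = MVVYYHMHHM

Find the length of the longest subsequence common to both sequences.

Let dp[i][j] be the LCS length of the first i characters of A and the first j characters of B. dp[i][j] = dp[i-1][j-1]+1 when the i-th and j-th characters match, else max(dp[i-1][j], dp[i][j-1]).
    ·  M  V  V  Y  Y  H  M  H  H  M
 ·  0  0  0  0  0  0  0  0  0  0  0
 M  0  1  1  1  1  1  1  1  1  1  1
 V  0  1  2  2  2  2  2  2  2  2  2
 A  0  1  2  2  2  2  2  2  2  2  2
 H  0  1  2  2  2  2  3  3  3  3  3
 M  0  1  2  2  2  2  3  4  4  4  4
 V  0  1  2  3  3  3  3  4  4  4  4
 H  0  1  2  3  3  3  4  4  5  5  5
 V  0  1  2  3  3  3  4  4  5  5  5
 V  0  1  2  3  3  3  4  4  5  5  5
 M  0  1  2  3  3  3  4  5  5  5  6
 H  0  1  2  3  3  3  4  5  6  6  6
 L  0  1  2  3  3  3  4  5  6  6  6
dp[12][10] = 6. One LCS (by backtracking along matches): MVHMHM.

6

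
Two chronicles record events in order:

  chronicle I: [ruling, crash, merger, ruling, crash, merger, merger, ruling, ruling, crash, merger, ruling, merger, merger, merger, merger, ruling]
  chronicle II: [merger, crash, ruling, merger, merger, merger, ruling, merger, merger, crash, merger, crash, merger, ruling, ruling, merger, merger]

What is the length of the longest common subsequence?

Pick crash [2,2]; then ruling [4,3]; then merger [6,4]; then merger [7,5]; then merger [11,6]; then ruling [12,7]; then merger [13,8]; then merger [14,9]; then merger [15,11]; then merger [16,13]; then ruling [17,15]; all 11 events appear in both, in order. The LCS DP gives dp[17][17] = 11, so this is optimal.

11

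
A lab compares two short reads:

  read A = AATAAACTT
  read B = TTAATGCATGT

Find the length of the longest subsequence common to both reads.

6

Match A (read A #1, read B #3) → A (read A #2, read B #4) → T (read A #3, read B #5) → A (read A #6, read B #8) → T (read A #8, read B #9) → T (read A #9, read B #11) — 6 bases in the same relative order in both. dp[9][11] = 6 confirms this is the maximum.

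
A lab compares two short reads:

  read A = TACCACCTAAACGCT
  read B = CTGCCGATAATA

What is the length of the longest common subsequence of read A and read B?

8

One common subsequence of length 8: T at read A[1]=read B[2], then C at read A[3]=read B[4], then C at read A[4]=read B[5], then A at read A[5]=read B[7], then T at read A[8]=read B[8], then A at read A[9]=read B[9], then A at read A[10]=read B[10], then A at read A[11]=read B[12]. dp[15][12] = 8 confirms this is the maximum.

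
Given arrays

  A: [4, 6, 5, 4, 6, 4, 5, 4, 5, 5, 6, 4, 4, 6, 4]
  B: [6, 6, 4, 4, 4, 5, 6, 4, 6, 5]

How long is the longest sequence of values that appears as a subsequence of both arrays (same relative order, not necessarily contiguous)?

8

Taking 6 at A[2]=B[2], 4 at A[4]=B[3], 4 at A[6]=B[4], 4 at A[8]=B[5], 5 at A[10]=B[6], 6 at A[11]=B[7], 4 at A[13]=B[8], 6 at A[14]=B[9] gives a common subsequence of length 8. The LCS DP gives dp[15][10] = 8, so this is optimal.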